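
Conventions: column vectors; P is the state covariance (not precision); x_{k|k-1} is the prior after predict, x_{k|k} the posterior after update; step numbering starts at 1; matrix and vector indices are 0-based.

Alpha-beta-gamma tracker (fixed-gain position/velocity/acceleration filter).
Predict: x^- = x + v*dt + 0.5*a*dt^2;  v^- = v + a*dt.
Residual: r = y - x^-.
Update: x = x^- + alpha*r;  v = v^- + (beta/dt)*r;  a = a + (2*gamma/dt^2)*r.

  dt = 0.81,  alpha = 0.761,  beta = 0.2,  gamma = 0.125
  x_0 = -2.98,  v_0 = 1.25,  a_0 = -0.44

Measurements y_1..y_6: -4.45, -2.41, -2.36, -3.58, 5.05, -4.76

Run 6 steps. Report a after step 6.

a_post = -0.3854

step 1: x_pred=-2.1118  r=-2.3382  x^+=-3.8912  v^+=0.3163  a^+=-1.3309
step 2: x_pred=-4.0716  r=1.6616  x^+=-2.8071  v^+=-0.3515  a^+=-0.6978
step 3: x_pred=-3.3208  r=0.9608  x^+=-2.5896  v^+=-0.6795  a^+=-0.3317
step 4: x_pred=-3.2488  r=-0.3312  x^+=-3.5008  v^+=-1.0299  a^+=-0.4579
step 5: x_pred=-4.4853  r=9.5353  x^+=2.7711  v^+=0.9536  a^+=3.1754
step 6: x_pred=4.5851  r=-9.3451  x^+=-2.5265  v^+=1.2182  a^+=-0.3854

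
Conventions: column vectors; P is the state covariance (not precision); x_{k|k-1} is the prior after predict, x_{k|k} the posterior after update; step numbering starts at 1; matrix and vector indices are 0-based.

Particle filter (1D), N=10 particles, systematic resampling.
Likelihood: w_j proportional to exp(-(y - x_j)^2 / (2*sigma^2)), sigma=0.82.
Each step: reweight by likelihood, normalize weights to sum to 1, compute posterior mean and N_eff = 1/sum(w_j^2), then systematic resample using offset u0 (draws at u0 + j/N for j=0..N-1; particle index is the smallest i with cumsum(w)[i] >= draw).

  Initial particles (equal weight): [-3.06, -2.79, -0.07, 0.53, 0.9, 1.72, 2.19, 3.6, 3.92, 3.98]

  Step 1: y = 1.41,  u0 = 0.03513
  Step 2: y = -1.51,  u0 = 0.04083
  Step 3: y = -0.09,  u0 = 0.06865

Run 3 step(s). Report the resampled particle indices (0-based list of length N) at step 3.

step 1: w=[0.0000, 0.0000, 0.0614, 0.1760, 0.2580, 0.2914, 0.1991, 0.0088, 0.0029, 0.0023]  mean=1.3109  Neff=4.4251  idx=[2, 3, 3, 4, 4, 5, 5, 5, 6, 6]
step 2: w=[0.6434, 0.1362, 0.1362, 0.0400, 0.0400, 0.0013, 0.0013, 0.0013, 0.0001, 0.0001]  mean=0.1785  Neff=2.2011  idx=[0, 0, 0, 0, 0, 0, 0, 1, 2, 3]
step 3: w=[0.1113, 0.1113, 0.1113, 0.1113, 0.1113, 0.1113, 0.1113, 0.0836, 0.0836, 0.0537]  mean=0.0825  Neff=9.6554  idx=[0, 1, 2, 3, 4, 5, 6, 6, 8, 9]

resampled_idx = [0, 1, 2, 3, 4, 5, 6, 6, 8, 9]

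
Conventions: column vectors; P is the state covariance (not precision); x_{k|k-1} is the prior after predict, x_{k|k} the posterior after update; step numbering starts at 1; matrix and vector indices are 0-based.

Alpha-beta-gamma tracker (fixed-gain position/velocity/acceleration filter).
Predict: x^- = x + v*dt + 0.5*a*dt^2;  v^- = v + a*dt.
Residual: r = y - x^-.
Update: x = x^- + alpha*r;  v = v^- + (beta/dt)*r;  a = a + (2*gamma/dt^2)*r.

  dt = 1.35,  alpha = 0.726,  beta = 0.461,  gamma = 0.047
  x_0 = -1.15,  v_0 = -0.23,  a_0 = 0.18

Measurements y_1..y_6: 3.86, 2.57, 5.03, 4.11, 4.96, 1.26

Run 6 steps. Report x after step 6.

step 1: x_pred=-1.2965  r=5.1565  x^+=2.4471  v^+=1.7738  a^+=0.4460
step 2: x_pred=5.2482  r=-2.6782  x^+=3.3038  v^+=1.4613  a^+=0.3078
step 3: x_pred=5.5571  r=-0.5271  x^+=5.1744  v^+=1.6969  a^+=0.2806
step 4: x_pred=7.7210  r=-3.6110  x^+=5.0994  v^+=0.8427  a^+=0.0944
step 5: x_pred=6.3230  r=-1.3630  x^+=5.3335  v^+=0.5047  a^+=0.0241
step 6: x_pred=6.0367  r=-4.7767  x^+=2.5688  v^+=-1.0940  a^+=-0.2223

x_post = 2.5688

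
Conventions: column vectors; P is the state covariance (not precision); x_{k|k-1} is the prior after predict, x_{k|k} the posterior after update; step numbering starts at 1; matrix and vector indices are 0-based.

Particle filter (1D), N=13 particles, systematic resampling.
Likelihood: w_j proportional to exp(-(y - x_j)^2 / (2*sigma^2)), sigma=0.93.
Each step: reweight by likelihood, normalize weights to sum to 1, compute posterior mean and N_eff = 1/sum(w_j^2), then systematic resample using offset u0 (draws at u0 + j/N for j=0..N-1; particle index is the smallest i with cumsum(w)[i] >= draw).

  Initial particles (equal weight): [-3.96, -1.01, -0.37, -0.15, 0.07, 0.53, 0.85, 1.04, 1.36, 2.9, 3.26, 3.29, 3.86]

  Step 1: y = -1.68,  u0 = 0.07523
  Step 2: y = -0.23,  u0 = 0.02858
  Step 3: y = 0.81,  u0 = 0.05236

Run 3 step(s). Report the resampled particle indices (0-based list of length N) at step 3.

resampled_idx = [1, 4, 5, 6, 7, 8, 9, 10, 10, 11, 11, 12, 12]

step 1: w=[0.0287, 0.4477, 0.2152, 0.1499, 0.0988, 0.0345, 0.0143, 0.0081, 0.0028, 0.0000, 0.0000, 0.0000, 0.0000]  mean=-0.6185  Neff=3.5555  idx=[1, 1, 1, 1, 1, 1, 2, 2, 2, 3, 4, 4, 8]
step 2: w=[0.0682, 0.0682, 0.0682, 0.0682, 0.0682, 0.0682, 0.0959, 0.0959, 0.0959, 0.0966, 0.0920, 0.0920, 0.0225]  mean=-0.4908  Neff=12.1561  idx=[0, 1, 2, 3, 4, 6, 6, 7, 8, 9, 10, 10, 11]
step 3: w=[0.0278, 0.0278, 0.0278, 0.0278, 0.0278, 0.0844, 0.0844, 0.0844, 0.0844, 0.1108, 0.1375, 0.1375, 0.1375]  mean=-0.2531  Neff=9.8647  idx=[1, 4, 5, 6, 7, 8, 9, 10, 10, 11, 11, 12, 12]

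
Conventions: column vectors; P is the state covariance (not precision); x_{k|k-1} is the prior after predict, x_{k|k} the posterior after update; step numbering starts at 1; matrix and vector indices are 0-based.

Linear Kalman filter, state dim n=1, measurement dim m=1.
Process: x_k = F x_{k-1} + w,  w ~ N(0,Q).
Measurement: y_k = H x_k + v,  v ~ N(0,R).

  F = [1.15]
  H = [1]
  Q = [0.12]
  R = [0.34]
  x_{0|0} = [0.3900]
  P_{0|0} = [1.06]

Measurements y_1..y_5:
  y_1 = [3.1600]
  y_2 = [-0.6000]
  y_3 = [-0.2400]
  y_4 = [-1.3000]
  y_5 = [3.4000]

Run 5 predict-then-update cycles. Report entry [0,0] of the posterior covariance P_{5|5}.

P_post[0,0] = 0.1727

step 1: x^-=[0.4485]  P^-=[1.5218]  S=[1.8618]  K=[0.8174]  nu=[2.7115]  x^+=[2.6648]  P^+=[0.2779]
step 2: x^-=[3.0646]  P^-=[0.4875]  S=[0.8275]  K=[0.5891]  nu=[-3.6646]  x^+=[0.9056]  P^+=[0.2003]
step 3: x^-=[1.0415]  P^-=[0.3849]  S=[0.7249]  K=[0.5310]  nu=[-1.2815]  x^+=[0.3610]  P^+=[0.1805]
step 4: x^-=[0.4152]  P^-=[0.3588]  S=[0.6988]  K=[0.5134]  nu=[-1.7152]  x^+=[-0.4654]  P^+=[0.1746]
step 5: x^-=[-0.5352]  P^-=[0.3509]  S=[0.6909]  K=[0.5079]  nu=[3.9352]  x^+=[1.4633]  P^+=[0.1727]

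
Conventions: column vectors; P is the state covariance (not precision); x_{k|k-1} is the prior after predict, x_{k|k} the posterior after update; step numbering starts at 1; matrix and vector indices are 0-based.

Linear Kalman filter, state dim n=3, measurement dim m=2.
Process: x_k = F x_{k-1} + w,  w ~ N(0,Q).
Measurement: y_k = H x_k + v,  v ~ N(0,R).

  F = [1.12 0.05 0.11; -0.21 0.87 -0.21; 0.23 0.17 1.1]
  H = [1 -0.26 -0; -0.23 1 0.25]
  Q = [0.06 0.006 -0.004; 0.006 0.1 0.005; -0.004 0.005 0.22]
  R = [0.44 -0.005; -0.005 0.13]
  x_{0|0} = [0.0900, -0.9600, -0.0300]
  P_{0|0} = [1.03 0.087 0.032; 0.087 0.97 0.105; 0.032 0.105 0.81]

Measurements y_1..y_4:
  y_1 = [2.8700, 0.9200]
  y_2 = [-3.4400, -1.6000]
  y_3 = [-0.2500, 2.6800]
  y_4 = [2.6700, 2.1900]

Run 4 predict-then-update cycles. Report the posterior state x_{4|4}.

x_post = [0.7219, 1.9015, -0.0609]

step 1: x^-=[0.0495, -0.8478, -0.1755]  P^-=[1.3830 -0.1282 0.4331; -0.1282 0.8480 0.0137; 0.4331 0.0137 1.3449]  S=[1.9470 -0.5721; -0.5721 1.1513]  K=[0.7508 0.0795; 0.0536 0.7918; 0.3331 0.3830]  nu=[2.6001, 1.8231]  x^+=[2.1465, 0.7349, 1.3889]  P^+=[0.3465 0.0636 0.0907; 0.0636 0.1692 -0.2075; 0.0907 -0.2075 1.1059]
step 2: x^-=[2.5936, -0.1030, 2.1464]  P^-=[0.5356 -0.0735 0.3321; -0.0735 0.3527 -0.4482; 0.3321 -0.4482 1.5547]  S=[1.0377 -0.1856; -0.1856 0.3797]  K=[0.5271 -0.0417; -0.0415 0.6580; 0.4036 -0.1608]  nu=[-6.0604, -1.4370]  x^+=[-0.5412, -0.7971, -0.0686]  P^+=[0.2385 0.0243 0.0899; 0.0243 0.1764 -0.3402; 0.0899 -0.3402 1.3517]
step 3: x^-=[-0.6535, -0.5654, -0.3354]  P^-=[0.3971 -0.1024 0.3154; -0.1024 0.4270 -0.6272; 0.3154 -0.6272 1.7935]  S=[0.9192 -0.1963; -0.1963 0.3873]  K=[0.4459 -0.0707; -0.0788 0.7184; 0.4283 -0.4320]  nu=[0.2565, 3.1790]  x^+=[-0.7640, 1.6983, -1.5987]  P^+=[0.2000 0.0135 0.0843; 0.0135 0.1991 -0.4089; 0.0843 -0.4089 1.4800]
step 4: x^-=[-0.9466, 1.9737, -1.6456]  P^-=[0.3471 -0.1102 0.3069; -0.1102 0.4767 -0.7151; 0.3069 -0.7151 1.9179]  S=[0.8766 -0.2023; -0.2023 0.4028]  K=[0.4114 -0.0746; -0.0925 0.7561; 0.4374 -0.5406]  nu=[4.1298, 0.4100]  x^+=[0.7219, 1.9015, -0.0609]  P^+=[0.1841 0.0103 0.0813; 0.0103 0.2106 -0.4380; 0.0813 -0.4380 1.5368]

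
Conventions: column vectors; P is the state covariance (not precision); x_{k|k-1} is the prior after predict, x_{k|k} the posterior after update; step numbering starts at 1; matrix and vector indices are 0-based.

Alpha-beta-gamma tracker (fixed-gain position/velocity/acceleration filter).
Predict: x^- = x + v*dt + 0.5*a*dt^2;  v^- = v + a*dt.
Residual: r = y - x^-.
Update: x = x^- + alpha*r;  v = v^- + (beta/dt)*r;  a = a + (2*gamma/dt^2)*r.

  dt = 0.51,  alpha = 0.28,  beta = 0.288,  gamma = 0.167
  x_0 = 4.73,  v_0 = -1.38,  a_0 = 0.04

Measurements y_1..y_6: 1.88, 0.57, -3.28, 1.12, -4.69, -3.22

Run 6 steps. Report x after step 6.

x_post = -6.2423

step 1: x_pred=4.0314  r=-2.1514  x^+=3.4290  v^+=-2.5745  a^+=-2.7227
step 2: x_pred=1.7619  r=-1.1919  x^+=1.4282  v^+=-4.6362  a^+=-4.2532
step 3: x_pred=-1.4894  r=-1.7906  x^+=-1.9908  v^+=-7.8165  a^+=-6.5526
step 4: x_pred=-6.8293  r=7.9493  x^+=-4.6035  v^+=-6.6693  a^+=3.6553
step 5: x_pred=-7.5295  r=2.8395  x^+=-6.7344  v^+=-3.2016  a^+=7.3015
step 6: x_pred=-7.4177  r=4.1977  x^+=-6.2423  v^+=2.8926  a^+=12.6919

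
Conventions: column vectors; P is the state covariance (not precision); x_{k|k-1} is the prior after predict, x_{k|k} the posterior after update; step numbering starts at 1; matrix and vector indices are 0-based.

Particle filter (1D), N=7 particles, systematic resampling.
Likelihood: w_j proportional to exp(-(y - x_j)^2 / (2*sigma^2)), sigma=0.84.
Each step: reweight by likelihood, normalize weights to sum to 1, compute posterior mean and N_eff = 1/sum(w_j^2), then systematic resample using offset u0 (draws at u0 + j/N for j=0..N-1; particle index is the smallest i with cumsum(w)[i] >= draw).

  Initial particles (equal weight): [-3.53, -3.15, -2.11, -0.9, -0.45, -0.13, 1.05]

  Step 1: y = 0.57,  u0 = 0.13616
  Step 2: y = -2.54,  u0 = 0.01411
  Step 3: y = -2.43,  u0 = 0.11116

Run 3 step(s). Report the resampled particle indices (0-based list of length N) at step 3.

step 1: w=[0.0000, 0.0000, 0.0027, 0.0958, 0.2120, 0.3131, 0.3763]  mean=0.1670  Neff=3.4038  idx=[4, 4, 5, 5, 6, 6, 6]
step 2: w=[0.3666, 0.3666, 0.1321, 0.1321, 0.0009, 0.0009, 0.0009]  mean=-0.3615  Neff=3.2933  idx=[0, 0, 0, 1, 1, 1, 3]
step 3: w=[0.1568, 0.1568, 0.1568, 0.1568, 0.1568, 0.1568, 0.0594]  mean=-0.4310  Neff=6.6232  idx=[0, 1, 2, 3, 4, 5, 6]

resampled_idx = [0, 1, 2, 3, 4, 5, 6]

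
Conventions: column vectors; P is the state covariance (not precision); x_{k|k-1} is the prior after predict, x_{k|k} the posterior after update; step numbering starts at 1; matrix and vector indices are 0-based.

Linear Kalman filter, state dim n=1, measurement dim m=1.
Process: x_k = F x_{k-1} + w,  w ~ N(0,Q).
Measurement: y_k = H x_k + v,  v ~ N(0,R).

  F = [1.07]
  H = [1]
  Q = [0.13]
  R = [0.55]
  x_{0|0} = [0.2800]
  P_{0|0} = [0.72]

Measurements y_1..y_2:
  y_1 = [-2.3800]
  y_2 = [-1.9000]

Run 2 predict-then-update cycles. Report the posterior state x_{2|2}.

x_post = [-1.6953]

step 1: x^-=[0.2996]  P^-=[0.9543]  S=[1.5043]  K=[0.6344]  nu=[-2.6796]  x^+=[-1.4003]  P^+=[0.3489]
step 2: x^-=[-1.4983]  P^-=[0.5295]  S=[1.0795]  K=[0.4905]  nu=[-0.4017]  x^+=[-1.6953]  P^+=[0.2698]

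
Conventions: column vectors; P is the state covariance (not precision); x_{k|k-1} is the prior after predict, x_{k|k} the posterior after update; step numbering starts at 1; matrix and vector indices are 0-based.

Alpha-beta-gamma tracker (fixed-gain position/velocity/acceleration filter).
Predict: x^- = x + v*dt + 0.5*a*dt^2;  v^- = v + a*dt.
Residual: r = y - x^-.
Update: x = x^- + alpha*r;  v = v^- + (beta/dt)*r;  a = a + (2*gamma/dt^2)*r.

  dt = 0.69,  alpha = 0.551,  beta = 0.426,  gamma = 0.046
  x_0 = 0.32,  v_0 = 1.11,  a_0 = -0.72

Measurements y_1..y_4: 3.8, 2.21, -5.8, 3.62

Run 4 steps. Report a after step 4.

a_post = -0.5788

step 1: x_pred=0.9145  r=2.8855  x^+=2.5044  v^+=2.3947  a^+=-0.1624
step 2: x_pred=4.1181  r=-1.9081  x^+=3.0667  v^+=1.1046  a^+=-0.5311
step 3: x_pred=3.7025  r=-9.5025  x^+=-1.5334  v^+=-5.1286  a^+=-2.3674
step 4: x_pred=-5.6357  r=9.2557  x^+=-0.5358  v^+=-1.0477  a^+=-0.5788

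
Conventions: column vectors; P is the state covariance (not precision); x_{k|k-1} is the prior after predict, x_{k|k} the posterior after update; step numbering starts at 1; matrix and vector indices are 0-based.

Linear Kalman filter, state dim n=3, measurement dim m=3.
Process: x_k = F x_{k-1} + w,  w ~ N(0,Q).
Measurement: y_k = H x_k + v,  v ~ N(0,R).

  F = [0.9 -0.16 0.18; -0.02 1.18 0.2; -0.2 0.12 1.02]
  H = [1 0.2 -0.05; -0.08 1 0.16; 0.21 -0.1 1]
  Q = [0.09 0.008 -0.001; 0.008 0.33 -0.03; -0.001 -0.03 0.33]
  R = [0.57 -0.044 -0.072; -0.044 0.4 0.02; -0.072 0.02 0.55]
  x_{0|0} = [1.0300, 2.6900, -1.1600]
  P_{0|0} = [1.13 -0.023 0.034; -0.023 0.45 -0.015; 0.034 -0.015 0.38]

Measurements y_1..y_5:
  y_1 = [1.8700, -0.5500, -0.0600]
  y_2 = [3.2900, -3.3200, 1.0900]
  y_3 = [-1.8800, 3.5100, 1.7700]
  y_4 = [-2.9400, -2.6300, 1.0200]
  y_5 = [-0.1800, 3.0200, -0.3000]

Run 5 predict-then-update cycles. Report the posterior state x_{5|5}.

step 1: x^-=[0.2878, 2.9216, -1.0664]  P^-=[1.0476 -0.1048 -0.1144; -0.1048 0.9660 0.1008; -0.1144 0.1008 0.7606]  S=[1.6257 -0.0644 0.0042; -0.0644 1.4441 0.1091; 0.0042 0.1091 1.3027]  K=[0.6299 -0.1226 0.0974; 0.0790 0.6949 -0.0722; -0.0782 0.1155 0.5483]  nu=[0.9446, -3.2780, 1.2381]  x^+=[1.4051, 0.6292, -0.8399]  P^+=[0.3606 -0.0342 -0.0734; -0.0342 0.2699 0.0027; -0.0734 0.0027 0.3252]
step 2: x^-=[1.0127, 0.5463, -1.0623]  P^-=[0.3855 -0.0866 -0.0813; -0.0866 0.7224 0.0919; -0.0813 0.0919 0.7189]  S=[0.9578 -0.0363 -0.0980; -0.0363 1.1886 0.1316; -0.0980 0.1316 1.2442]  K=[0.3896 -0.1032 0.0483; 0.0735 0.6349 -0.0602; -0.0434 0.1183 0.5407]  nu=[2.1149, -3.6153, 1.9942]  x^+=[2.3062, -1.7135, -0.5036]  P^+=[0.2266 -0.0307 -0.0542; -0.0307 0.2462 0.0054; -0.0542 0.0054 0.3148]
step 3: x^-=[2.2591, -2.1687, -1.1805]  P^-=[0.2810 -0.0725 -0.0416; -0.0725 0.6899 0.0871; -0.0416 0.0871 0.6950]  S=[0.8537 -0.0138 -0.0806; -0.0138 1.1500 0.1294; -0.0806 0.1294 1.2325]  K=[0.3179 -0.0902 0.0503; 0.0762 0.6245 -0.0582; -0.0165 0.1148 0.5367]  nu=[-3.7643, 6.0483, 2.2592]  x^+=[0.6305, 1.1903, 0.7882]  P^+=[0.1852 -0.0280 -0.0387; -0.0280 0.2422 0.0051; -0.0387 0.0051 0.3073]
step 4: x^-=[0.5189, 1.5496, 0.8207]  P^-=[0.2514 -0.0658 -0.0214; -0.0658 0.6837 0.0830; -0.0214 0.0830 0.6790]  S=[0.8246 -0.0025 -0.0671; -0.0025 1.1403 0.1244; -0.0671 0.1244 1.2241]  K=[0.2945 -0.0838 0.0557; 0.0782 0.6224 -0.0583; -0.0032 0.1115 0.5327]  nu=[-3.7278, -4.2694, 0.2453]  x^+=[-0.2077, -1.4132, 0.4876]  P^+=[0.1713 -0.0267 -0.0309; -0.0267 0.2415 0.0045; -0.0309 0.0045 0.3024]
step 5: x^-=[0.1269, -1.5659, 0.3693]  P^-=[0.2422 -0.0629 -0.0126; -0.0629 0.6820 0.0804; -0.0126 0.0804 0.6699]  S=[0.8156 0.0023 -0.0606; 0.0023 1.1368 0.1209; -0.0606 0.1209 1.2187]  K=[0.2869 -0.0809 0.0589; 0.0791 0.6217 -0.0586; 0.0023 0.1095 0.5302]  nu=[0.0247, 4.5370, -0.8526]  x^+=[-0.2834, 1.3068, 0.4140]  P^+=[0.1667 -0.0261 -0.0275; -0.0261 0.2413 0.0041; -0.0275 0.0041 0.2998]

x_post = [-0.2834, 1.3068, 0.4140]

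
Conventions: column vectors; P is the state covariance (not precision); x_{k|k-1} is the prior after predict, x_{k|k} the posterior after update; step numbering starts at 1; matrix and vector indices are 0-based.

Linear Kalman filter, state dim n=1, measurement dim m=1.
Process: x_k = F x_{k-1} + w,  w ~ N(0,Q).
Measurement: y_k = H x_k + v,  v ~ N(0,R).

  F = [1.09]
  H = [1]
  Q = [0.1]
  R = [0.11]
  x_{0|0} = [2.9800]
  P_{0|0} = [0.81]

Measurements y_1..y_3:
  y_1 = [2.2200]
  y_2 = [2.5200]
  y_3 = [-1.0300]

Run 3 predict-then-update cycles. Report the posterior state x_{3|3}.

step 1: x^-=[3.2482]  P^-=[1.0624]  S=[1.1724]  K=[0.9062]  nu=[-1.0282]  x^+=[2.3165]  P^+=[0.0997]
step 2: x^-=[2.5250]  P^-=[0.2184]  S=[0.3284]  K=[0.6651]  nu=[-0.0050]  x^+=[2.5217]  P^+=[0.0732]
step 3: x^-=[2.7486]  P^-=[0.1869]  S=[0.2969]  K=[0.6295]  nu=[-3.7786]  x^+=[0.3699]  P^+=[0.0692]

x_post = [0.3699]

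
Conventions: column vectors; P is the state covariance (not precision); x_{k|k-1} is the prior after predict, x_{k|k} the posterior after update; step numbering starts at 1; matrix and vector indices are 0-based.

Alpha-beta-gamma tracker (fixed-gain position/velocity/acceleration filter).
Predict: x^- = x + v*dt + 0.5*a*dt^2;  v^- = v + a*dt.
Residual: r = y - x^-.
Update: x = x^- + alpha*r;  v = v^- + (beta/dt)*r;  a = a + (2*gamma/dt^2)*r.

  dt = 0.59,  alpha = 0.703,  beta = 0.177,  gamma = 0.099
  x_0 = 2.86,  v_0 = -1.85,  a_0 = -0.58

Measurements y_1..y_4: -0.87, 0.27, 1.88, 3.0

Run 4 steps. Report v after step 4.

step 1: x_pred=1.6676  r=-2.5376  x^+=-0.1163  v^+=-2.9535  a^+=-2.0234
step 2: x_pred=-2.2111  r=2.4811  x^+=-0.4669  v^+=-3.4029  a^+=-0.6121
step 3: x_pred=-2.5811  r=4.4611  x^+=0.5550  v^+=-2.4257  a^+=1.9254
step 4: x_pred=-0.5410  r=3.5410  x^+=1.9483  v^+=-0.2275  a^+=3.9395

v_post = -0.2275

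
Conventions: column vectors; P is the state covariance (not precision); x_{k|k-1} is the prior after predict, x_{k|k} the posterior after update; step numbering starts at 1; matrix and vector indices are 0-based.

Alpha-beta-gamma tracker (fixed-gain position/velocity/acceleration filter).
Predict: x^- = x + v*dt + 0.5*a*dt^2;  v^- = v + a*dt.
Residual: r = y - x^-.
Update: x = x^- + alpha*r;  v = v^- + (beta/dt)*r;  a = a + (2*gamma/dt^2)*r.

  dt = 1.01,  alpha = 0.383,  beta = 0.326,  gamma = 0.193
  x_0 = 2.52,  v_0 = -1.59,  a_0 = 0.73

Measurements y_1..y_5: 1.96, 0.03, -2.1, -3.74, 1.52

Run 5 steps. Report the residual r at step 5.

resid = 6.7412

step 1: x_pred=1.2864  r=0.6736  x^+=1.5444  v^+=-0.6353  a^+=0.9849
step 2: x_pred=1.4051  r=-1.3751  x^+=0.8784  v^+=-0.0844  a^+=0.4645
step 3: x_pred=1.0301  r=-3.1301  x^+=-0.1687  v^+=-0.6255  a^+=-0.7199
step 4: x_pred=-1.1677  r=-2.5723  x^+=-2.1529  v^+=-2.1829  a^+=-1.6932
step 5: x_pred=-5.2212  r=6.7412  x^+=-2.6393  v^+=-1.7172  a^+=0.8576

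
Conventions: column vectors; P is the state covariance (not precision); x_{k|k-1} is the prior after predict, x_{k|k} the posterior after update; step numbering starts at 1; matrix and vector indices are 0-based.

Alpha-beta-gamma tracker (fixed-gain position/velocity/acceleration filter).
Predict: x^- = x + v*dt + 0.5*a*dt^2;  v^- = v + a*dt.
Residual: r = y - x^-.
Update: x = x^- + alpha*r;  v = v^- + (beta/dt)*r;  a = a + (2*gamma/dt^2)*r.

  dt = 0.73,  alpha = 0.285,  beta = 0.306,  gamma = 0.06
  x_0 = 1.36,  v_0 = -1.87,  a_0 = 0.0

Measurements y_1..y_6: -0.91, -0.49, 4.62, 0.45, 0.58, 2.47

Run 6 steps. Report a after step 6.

step 1: x_pred=-0.0051  r=-0.9049  x^+=-0.2630  v^+=-2.2493  a^+=-0.2038
step 2: x_pred=-1.9593  r=1.4693  x^+=-1.5405  v^+=-1.7822  a^+=0.1271
step 3: x_pred=-2.8077  r=7.4277  x^+=-0.6908  v^+=1.4241  a^+=1.7997
step 4: x_pred=0.8284  r=-0.3784  x^+=0.7205  v^+=2.5793  a^+=1.7145
step 5: x_pred=3.0602  r=-2.4802  x^+=2.3534  v^+=2.7912  a^+=1.1560
step 6: x_pred=4.6989  r=-2.2289  x^+=4.0637  v^+=2.7007  a^+=0.6541

a_post = 0.6541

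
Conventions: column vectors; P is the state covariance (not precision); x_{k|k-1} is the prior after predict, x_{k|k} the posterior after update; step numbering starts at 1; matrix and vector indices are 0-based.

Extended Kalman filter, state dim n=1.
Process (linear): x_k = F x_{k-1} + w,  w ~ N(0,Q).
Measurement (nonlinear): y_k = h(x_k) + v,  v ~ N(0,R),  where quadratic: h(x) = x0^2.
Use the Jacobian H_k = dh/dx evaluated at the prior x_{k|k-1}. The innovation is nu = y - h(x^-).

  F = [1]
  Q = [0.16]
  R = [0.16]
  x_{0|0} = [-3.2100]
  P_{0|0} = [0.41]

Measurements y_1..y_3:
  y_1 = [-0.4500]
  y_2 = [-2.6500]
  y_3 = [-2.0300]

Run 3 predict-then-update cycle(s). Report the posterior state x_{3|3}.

x_post = [0.2264]

step 1: x^-=[-3.2100]  P^-=[0.5700]  H_jac=[-6.4200]  S=[23.6533]  K=[-0.1547]  nu=[-10.7541]  x^+=[-1.5462]  P^+=[0.0039]
step 2: x^-=[-1.5462]  P^-=[0.1639]  H_jac=[-3.0925]  S=[1.7270]  K=[-0.2934]  nu=[-5.0409]  x^+=[-0.0672]  P^+=[0.0152]
step 3: x^-=[-0.0672]  P^-=[0.1752]  H_jac=[-0.1344]  S=[0.1632]  K=[-0.1443]  nu=[-2.0345]  x^+=[0.2264]  P^+=[0.1718]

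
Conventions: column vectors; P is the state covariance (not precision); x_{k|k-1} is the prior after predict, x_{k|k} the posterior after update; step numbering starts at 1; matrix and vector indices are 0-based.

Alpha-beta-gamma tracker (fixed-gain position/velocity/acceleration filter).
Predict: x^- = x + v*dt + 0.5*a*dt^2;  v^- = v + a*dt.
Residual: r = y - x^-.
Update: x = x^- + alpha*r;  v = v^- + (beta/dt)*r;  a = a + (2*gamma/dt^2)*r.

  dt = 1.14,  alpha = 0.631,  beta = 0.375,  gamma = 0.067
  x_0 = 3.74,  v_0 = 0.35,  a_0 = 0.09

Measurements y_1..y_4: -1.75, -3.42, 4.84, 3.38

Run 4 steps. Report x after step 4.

step 1: x_pred=4.1975  r=-5.9475  x^+=0.4446  v^+=-1.5038  a^+=-0.5232
step 2: x_pred=-1.6097  r=-1.8103  x^+=-2.7520  v^+=-2.6958  a^+=-0.7099
step 3: x_pred=-6.2865  r=11.1265  x^+=0.7343  v^+=0.1550  a^+=0.4373
step 4: x_pred=1.1952  r=2.1848  x^+=2.5738  v^+=1.3722  a^+=0.6626

x_post = 2.5738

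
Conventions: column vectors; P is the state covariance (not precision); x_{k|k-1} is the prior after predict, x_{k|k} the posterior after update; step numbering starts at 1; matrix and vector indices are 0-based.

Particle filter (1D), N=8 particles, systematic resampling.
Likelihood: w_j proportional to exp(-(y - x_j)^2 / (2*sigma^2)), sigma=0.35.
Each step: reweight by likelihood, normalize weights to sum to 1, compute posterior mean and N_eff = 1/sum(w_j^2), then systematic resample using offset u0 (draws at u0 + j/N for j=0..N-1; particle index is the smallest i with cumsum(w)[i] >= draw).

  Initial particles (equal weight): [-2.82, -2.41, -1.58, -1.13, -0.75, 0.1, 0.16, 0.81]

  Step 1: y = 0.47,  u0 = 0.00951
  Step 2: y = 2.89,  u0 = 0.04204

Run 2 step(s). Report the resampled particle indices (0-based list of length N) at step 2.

step 1: w=[0.0000, 0.0000, 0.0000, 0.0000, 0.0012, 0.3052, 0.3606, 0.3330]  mean=0.3570  Neff=2.9937  idx=[5, 5, 5, 6, 6, 6, 7, 7]
step 2: w=[0.0000, 0.0000, 0.0000, 0.0000, 0.0000, 0.0000, 0.5000, 0.5000]  mean=0.8100  Neff=2.0000  idx=[6, 6, 6, 6, 7, 7, 7, 7]

resampled_idx = [6, 6, 6, 6, 7, 7, 7, 7]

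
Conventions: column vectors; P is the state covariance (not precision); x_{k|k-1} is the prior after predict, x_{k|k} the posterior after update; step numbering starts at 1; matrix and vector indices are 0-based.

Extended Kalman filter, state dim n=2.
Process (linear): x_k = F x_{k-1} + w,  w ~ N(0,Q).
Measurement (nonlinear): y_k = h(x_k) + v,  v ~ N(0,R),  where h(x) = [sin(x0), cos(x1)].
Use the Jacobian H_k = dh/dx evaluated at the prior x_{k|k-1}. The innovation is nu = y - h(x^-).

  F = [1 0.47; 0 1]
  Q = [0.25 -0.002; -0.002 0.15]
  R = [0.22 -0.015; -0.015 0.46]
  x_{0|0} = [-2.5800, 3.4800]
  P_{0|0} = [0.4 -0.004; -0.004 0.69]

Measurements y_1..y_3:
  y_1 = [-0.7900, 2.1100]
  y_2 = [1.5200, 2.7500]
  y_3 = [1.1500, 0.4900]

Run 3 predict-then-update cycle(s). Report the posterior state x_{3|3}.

x_post = [7.4847, 7.1203]

step 1: x^-=[-0.9444, 3.4800]  P^-=[0.7987 0.3183; 0.3183 0.8400]  H_jac=[0.5862 0.0000; 0.0000 0.3320]  S=[0.4945 0.0469; 0.0469 0.5526]  K=[0.9363 0.1117; 0.3321 0.4764]  nu=[0.0201, 3.0533]  x^+=[-0.5845, 4.9414]  P^+=[0.3485 0.1125; 0.1125 0.6452]
step 2: x^-=[1.7379, 4.9414]  P^-=[0.8467 0.4137; 0.4137 0.7952]  H_jac=[-0.1664 0.0000; 0.0000 0.9739]  S=[0.2434 -0.0820; -0.0820 1.2142]  K=[-0.4777 0.2995; -0.0694 0.6331]  nu=[0.5339, 2.5230]  x^+=[2.2386, 6.5017]  P^+=[0.6588 0.1488; 0.1488 0.3001]
step 3: x^-=[5.2944, 6.5017]  P^-=[1.1150 0.2879; 0.2879 0.4501]  H_jac=[0.5497 0.0000; 0.0000 -0.2168]  S=[0.5569 -0.0493; -0.0493 0.4811]  K=[1.0990 -0.0171; 0.2687 -0.1753]  nu=[1.9854, -0.4862]  x^+=[7.4847, 7.1203]  P^+=[0.4403 0.1123; 0.1123 0.3905]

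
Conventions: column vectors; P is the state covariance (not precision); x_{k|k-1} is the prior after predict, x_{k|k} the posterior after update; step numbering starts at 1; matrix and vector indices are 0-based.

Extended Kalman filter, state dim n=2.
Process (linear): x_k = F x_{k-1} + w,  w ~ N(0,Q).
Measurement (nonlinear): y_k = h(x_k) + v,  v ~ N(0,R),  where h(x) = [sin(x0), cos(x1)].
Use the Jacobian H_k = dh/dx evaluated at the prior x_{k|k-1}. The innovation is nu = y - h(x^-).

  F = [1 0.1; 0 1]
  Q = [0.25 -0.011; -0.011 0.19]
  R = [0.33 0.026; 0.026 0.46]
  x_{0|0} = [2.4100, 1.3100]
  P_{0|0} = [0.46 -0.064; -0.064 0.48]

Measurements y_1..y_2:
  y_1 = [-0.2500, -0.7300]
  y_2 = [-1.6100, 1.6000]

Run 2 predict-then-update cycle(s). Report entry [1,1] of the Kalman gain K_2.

step 1: x^-=[2.5410, 1.3100]  P^-=[0.7020 -0.0270; -0.0270 0.6700]  H_jac=[-0.8250 0.0000; 0.0000 -0.9662]  S=[0.8078 0.0045; 0.0045 1.0855]  K=[-0.7171 0.0270; 0.0309 -0.5965]  nu=[-0.8151, -0.9879]  x^+=[3.0989, 1.8741]  P^+=[0.2860 0.0064; 0.0064 0.2832]
step 2: x^-=[3.2863, 1.8741]  P^-=[0.5401 0.0238; 0.0238 0.4732]  H_jac=[-0.9896 0.0000; 0.0000 -0.9544]  S=[0.8589 0.0484; 0.0484 0.8910]  K=[-0.6228 0.0084; 0.0012 -0.5069]  nu=[-1.4658, 1.8987]  x^+=[4.2151, 0.9099]  P^+=[0.2075 0.0129; 0.0129 0.2443]

K[1,1] = -0.5069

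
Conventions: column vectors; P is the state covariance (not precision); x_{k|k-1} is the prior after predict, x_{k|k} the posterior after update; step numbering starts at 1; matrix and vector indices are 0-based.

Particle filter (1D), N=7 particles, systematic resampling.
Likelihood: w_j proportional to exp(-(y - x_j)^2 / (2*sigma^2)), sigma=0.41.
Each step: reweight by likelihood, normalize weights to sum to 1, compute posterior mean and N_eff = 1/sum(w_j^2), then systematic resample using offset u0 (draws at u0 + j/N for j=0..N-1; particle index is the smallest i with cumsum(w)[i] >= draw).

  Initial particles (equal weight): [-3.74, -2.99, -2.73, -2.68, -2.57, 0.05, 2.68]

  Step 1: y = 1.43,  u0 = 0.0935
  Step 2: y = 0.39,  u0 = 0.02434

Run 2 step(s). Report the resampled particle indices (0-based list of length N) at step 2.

step 1: w=[0.0000, 0.0000, 0.0000, 0.0000, 0.0000, 0.2656, 0.7344]  mean=1.9814  Neff=1.6397  idx=[5, 5, 6, 6, 6, 6, 6]
step 2: w=[0.5000, 0.5000, 0.0000, 0.0000, 0.0000, 0.0000, 0.0000]  mean=0.0500  Neff=2.0000  idx=[0, 0, 0, 0, 1, 1, 1]

resampled_idx = [0, 0, 0, 0, 1, 1, 1]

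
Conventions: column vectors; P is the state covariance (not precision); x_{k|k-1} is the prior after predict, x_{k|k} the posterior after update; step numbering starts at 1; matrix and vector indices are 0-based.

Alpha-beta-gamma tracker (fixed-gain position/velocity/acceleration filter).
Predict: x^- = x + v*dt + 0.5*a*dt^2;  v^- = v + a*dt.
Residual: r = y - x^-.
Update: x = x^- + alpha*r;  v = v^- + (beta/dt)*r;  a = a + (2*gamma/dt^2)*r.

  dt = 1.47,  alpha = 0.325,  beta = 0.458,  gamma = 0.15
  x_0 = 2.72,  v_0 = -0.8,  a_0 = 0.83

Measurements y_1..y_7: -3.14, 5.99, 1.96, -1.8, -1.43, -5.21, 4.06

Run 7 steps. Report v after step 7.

step 1: x_pred=2.4408  r=-5.5808  x^+=0.6270  v^+=-1.3187  a^+=0.0552
step 2: x_pred=-1.2518  r=7.2418  x^+=1.1018  v^+=1.0188  a^+=1.0606
step 3: x_pred=3.7453  r=-1.7853  x^+=3.1651  v^+=2.0216  a^+=0.8127
step 4: x_pred=7.0150  r=-8.8150  x^+=4.1501  v^+=0.4699  a^+=-0.4111
step 5: x_pred=4.3967  r=-5.8267  x^+=2.5030  v^+=-1.9498  a^+=-1.2200
step 6: x_pred=-1.6812  r=-3.5288  x^+=-2.8281  v^+=-4.8426  a^+=-1.7099
step 7: x_pred=-11.7941  r=15.8541  x^+=-6.6415  v^+=-2.4165  a^+=0.4912

v_post = -2.4165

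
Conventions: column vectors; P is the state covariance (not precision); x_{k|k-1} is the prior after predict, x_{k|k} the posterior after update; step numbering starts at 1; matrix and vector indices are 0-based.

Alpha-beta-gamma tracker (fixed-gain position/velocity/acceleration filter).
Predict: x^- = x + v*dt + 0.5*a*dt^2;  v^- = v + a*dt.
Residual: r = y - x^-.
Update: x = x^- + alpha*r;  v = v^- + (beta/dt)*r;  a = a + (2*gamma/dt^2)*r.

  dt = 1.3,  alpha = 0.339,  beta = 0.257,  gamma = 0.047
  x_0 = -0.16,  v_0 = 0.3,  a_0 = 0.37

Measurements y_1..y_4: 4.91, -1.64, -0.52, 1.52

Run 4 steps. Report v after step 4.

v_post = 0.1937

step 1: x_pred=0.5426  r=4.3674  x^+=2.0232  v^+=1.6444  a^+=0.6129
step 2: x_pred=4.6788  r=-6.3188  x^+=2.5367  v^+=1.1920  a^+=0.2615
step 3: x_pred=4.3073  r=-4.8273  x^+=2.6708  v^+=0.5776  a^+=-0.0070
step 4: x_pred=3.4157  r=-1.8957  x^+=2.7731  v^+=0.1937  a^+=-0.1125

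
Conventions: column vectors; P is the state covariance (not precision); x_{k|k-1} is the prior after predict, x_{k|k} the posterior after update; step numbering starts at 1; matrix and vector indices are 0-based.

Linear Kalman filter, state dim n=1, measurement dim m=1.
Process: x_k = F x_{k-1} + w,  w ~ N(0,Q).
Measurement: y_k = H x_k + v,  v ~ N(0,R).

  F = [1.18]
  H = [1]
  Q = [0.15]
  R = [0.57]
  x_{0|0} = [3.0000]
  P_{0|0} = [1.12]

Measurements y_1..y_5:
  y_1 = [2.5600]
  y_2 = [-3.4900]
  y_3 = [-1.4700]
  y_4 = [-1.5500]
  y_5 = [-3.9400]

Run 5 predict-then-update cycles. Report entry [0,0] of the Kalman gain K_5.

step 1: x^-=[3.5400]  P^-=[1.7095]  S=[2.2795]  K=[0.7499]  nu=[-0.9800]  x^+=[2.8051]  P^+=[0.4275]
step 2: x^-=[3.3100]  P^-=[0.7452]  S=[1.3152]  K=[0.5666]  nu=[-6.8000]  x^+=[-0.5429]  P^+=[0.3230]
step 3: x^-=[-0.6407]  P^-=[0.5997]  S=[1.1697]  K=[0.5127]  nu=[-0.8293]  x^+=[-1.0659]  P^+=[0.2922]
step 4: x^-=[-1.2577]  P^-=[0.5569]  S=[1.1269]  K=[0.4942]  nu=[-0.2923]  x^+=[-1.4022]  P^+=[0.2817]
step 5: x^-=[-1.6546]  P^-=[0.5422]  S=[1.1122]  K=[0.4875]  nu=[-2.2854]  x^+=[-2.7687]  P^+=[0.2779]

K[0,0] = 0.4875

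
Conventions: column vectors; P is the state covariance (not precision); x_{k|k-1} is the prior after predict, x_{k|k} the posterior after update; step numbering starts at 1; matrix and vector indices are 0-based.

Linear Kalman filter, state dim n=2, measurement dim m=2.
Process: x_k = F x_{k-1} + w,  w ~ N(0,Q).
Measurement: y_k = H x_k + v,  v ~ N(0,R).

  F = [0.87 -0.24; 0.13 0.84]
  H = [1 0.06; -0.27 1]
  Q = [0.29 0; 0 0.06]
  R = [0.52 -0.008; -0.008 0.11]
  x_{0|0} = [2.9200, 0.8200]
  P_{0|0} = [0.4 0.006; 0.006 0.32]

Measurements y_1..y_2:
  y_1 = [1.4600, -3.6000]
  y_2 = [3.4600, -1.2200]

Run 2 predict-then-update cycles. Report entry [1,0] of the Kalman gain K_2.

K[1,0] = 0.0954

step 1: x^-=[2.3436, 1.0684]  P^-=[0.6087 -0.0151; -0.0151 0.2939]  S=[1.1279 -0.1695; -0.1695 0.4564]  K=[0.5081 -0.2044; 0.1063 0.6923]  nu=[-0.9477, -4.0356]  x^+=[2.6868, -1.8263]  P^+=[0.2632 0.0445; 0.0445 0.0873]
step 2: x^-=[2.7759, -1.1848]  P^-=[0.4756 0.0433; 0.0433 0.1358]  S=[1.0013 -0.0857; -0.0857 0.2571]  K=[0.4625 -0.1770; 0.0954 0.5145]  nu=[0.7552, 0.7143]  x^+=[2.9987, -0.7453]  P^+=[0.2394 0.0415; 0.0415 0.0670]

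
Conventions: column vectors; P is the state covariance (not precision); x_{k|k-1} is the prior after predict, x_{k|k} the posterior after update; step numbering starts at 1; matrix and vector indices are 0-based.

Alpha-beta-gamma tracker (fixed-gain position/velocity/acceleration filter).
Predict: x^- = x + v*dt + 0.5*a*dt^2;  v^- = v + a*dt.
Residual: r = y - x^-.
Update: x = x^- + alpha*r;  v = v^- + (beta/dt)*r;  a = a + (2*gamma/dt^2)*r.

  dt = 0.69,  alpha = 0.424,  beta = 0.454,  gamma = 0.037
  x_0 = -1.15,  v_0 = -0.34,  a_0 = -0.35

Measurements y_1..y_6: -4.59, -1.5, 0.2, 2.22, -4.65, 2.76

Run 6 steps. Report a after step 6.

a_post = 0.1524

step 1: x_pred=-1.4679  r=-3.1221  x^+=-2.7917  v^+=-2.6357  a^+=-0.8353
step 2: x_pred=-4.8092  r=3.3092  x^+=-3.4061  v^+=-1.0347  a^+=-0.3209
step 3: x_pred=-4.1964  r=4.3964  x^+=-2.3324  v^+=1.6366  a^+=0.3624
step 4: x_pred=-1.1168  r=3.3368  x^+=0.2980  v^+=4.0822  a^+=0.8811
step 5: x_pred=3.3244  r=-7.9744  x^+=-0.0567  v^+=-0.5568  a^+=-0.3584
step 6: x_pred=-0.5263  r=3.2863  x^+=0.8671  v^+=1.3581  a^+=0.1524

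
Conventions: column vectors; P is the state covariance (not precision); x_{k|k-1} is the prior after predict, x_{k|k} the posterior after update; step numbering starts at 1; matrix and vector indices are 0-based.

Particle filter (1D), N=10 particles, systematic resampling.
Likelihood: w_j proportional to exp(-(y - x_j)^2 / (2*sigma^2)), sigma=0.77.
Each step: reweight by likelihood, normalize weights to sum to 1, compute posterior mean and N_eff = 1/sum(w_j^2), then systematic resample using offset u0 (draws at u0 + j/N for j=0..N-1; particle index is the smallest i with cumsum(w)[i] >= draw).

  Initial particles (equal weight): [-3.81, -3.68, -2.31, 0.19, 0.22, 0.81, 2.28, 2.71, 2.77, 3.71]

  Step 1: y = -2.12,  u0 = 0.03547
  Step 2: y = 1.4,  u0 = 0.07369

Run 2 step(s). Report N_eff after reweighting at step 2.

step 1: w=[0.0743, 0.1061, 0.8016, 0.0092, 0.0082, 0.0006, 0.0000, 0.0000, 0.0000, 0.0000]  mean=-2.5215  Neff=1.5163  idx=[0, 1, 2, 2, 2, 2, 2, 2, 2, 2]
step 2: w=[0.0000, 0.0000, 0.1250, 0.1250, 0.1250, 0.1250, 0.1250, 0.1250, 0.1250, 0.1250]  mean=-2.3100  Neff=8.0001  idx=[2, 3, 4, 4, 5, 6, 7, 8, 8, 9]

N_eff = 8.0001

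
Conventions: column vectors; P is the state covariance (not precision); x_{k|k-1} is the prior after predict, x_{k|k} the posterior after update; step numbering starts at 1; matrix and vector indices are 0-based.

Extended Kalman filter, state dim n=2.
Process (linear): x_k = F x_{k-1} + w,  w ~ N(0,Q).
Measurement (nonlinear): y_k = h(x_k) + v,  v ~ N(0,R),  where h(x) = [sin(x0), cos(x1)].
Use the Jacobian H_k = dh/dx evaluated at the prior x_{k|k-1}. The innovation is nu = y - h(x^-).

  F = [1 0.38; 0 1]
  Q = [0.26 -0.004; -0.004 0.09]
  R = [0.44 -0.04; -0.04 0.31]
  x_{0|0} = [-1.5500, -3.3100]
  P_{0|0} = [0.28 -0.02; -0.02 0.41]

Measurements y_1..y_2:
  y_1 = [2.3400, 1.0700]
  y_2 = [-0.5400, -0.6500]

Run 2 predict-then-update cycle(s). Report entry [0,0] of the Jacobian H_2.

H_jac[0,0] = 0.9921

step 1: x^-=[-2.8078, -3.3100]  P^-=[0.5840 0.1318; 0.1318 0.5000]  H_jac=[-0.9448 0.0000; 0.0000 -0.1676]  S=[0.9613 -0.0191; -0.0191 0.3240]  K=[-0.5760 -0.1022; -0.1348 -0.2666]  nu=[2.6676, 2.0559]  x^+=[-4.5544, -4.2178]  P^+=[0.2639 0.0515; 0.0515 0.4609]
step 2: x^-=[-6.1572, -4.2178]  P^-=[0.6296 0.2226; 0.2226 0.5509]  H_jac=[0.9921 0.0000; 0.0000 -0.8801]  S=[1.0597 -0.2344; -0.2344 0.7367]  K=[0.5708 -0.0844; 0.0676 -0.6366]  nu=[-0.6657, -0.1753]  x^+=[-6.5223, -4.1512]  P^+=[0.2566 0.0557; 0.0557 0.2273]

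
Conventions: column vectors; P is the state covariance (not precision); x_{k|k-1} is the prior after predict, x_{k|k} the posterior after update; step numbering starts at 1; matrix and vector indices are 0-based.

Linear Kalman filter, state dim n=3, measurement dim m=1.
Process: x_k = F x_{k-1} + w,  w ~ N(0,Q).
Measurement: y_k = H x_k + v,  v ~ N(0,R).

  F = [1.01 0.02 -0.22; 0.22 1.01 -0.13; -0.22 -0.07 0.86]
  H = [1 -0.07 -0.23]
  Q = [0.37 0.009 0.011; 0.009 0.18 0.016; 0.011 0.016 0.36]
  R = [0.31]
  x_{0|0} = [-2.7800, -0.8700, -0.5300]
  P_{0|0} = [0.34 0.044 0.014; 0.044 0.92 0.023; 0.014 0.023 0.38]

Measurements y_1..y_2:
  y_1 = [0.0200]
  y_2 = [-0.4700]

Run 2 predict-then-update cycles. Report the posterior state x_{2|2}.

x_post = [-0.6817, -1.3158, -0.1646]

step 1: x^-=[-2.7086, -1.4214, 0.2167]  P^-=[0.7309 0.1514 -0.1274; 0.1514 1.1541 -0.0952; -0.1274 -0.0952 0.6553]  S=[1.1156]  K=[0.6720; 0.0829; -0.2434]  nu=[2.6789]  x^+=[-0.9085, -1.1993, -0.4353]  P^+=[0.2272 0.0892 0.0550; 0.0892 1.1464 -0.0727; 0.0550 -0.0727 0.5892]
step 2: x^-=[-0.8458, -1.3545, -0.0905]  P^-=[0.6106 0.1974 -0.1112; 0.1974 1.4260 -0.2149; -0.1112 -0.2149 0.8031]  S=[0.9866]  K=[0.6307; 0.1490; -0.2847]  nu=[0.2601]  x^+=[-0.6817, -1.3158, -0.1646]  P^+=[0.2180 0.1047 0.0660; 0.1047 1.4041 -0.1731; 0.0660 -0.1731 0.7231]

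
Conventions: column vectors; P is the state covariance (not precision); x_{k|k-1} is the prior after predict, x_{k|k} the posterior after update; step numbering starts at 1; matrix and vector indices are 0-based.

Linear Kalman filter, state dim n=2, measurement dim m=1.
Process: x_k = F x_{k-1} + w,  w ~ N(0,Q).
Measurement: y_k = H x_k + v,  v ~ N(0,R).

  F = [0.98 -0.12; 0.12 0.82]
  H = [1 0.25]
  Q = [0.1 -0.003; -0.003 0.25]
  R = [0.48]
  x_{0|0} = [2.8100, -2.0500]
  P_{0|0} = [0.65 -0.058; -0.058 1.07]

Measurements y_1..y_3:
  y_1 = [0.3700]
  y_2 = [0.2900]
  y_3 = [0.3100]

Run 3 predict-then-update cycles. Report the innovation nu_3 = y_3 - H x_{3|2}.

step 1: x^-=[2.9998, -1.3438]  P^-=[0.7533 -0.0776; -0.0776 0.9674]  S=[1.2550]  K=[0.5848; 0.1309]  nu=[-2.2938]  x^+=[1.6584, -1.6440]  P^+=[0.3241 -0.1737; -0.1737 0.9459]
step 2: x^-=[1.8225, -1.1491]  P^-=[0.4658 -0.1950; -0.1950 0.8565]  S=[0.9018]  K=[0.4624; 0.0212]  nu=[-1.2452]  x^+=[1.2467, -1.1755]  P^+=[0.2729 -0.2039; -0.2039 0.8561]
step 3: x^-=[1.3628, -0.8143]  P^-=[0.4224 -0.2160; -0.2160 0.7895]  S=[0.8437]  K=[0.4366; -0.0221]  nu=[-0.8492]  x^+=[0.9920, -0.7955]  P^+=[0.2615 -0.2079; -0.2079 0.7891]

innov = [-0.8492]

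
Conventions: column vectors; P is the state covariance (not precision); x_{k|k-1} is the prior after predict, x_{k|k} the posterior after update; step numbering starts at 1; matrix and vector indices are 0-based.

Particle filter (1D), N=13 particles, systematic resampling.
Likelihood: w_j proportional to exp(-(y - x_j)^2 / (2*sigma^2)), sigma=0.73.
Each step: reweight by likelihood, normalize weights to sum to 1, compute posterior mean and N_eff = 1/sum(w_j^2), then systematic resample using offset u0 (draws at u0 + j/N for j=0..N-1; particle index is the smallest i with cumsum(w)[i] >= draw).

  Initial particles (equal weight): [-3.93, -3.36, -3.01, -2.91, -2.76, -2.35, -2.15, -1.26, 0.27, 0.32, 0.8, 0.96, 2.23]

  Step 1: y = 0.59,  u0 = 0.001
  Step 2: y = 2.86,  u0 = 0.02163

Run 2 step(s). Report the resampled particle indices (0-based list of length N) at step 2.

resampled_idx = [2, 7, 7, 8, 9, 10, 10, 10, 11, 11, 11, 12, 12]

step 1: w=[0.0000, 0.0000, 0.0000, 0.0000, 0.0000, 0.0001, 0.0002, 0.0106, 0.2389, 0.2456, 0.2523, 0.2313, 0.0211]  mean=0.5999  Neff=4.2543  idx=[7, 8, 8, 8, 9, 9, 9, 10, 10, 10, 11, 11, 11]
step 2: w=[0.0000, 0.0109, 0.0109, 0.0109, 0.0138, 0.0138, 0.0138, 0.1098, 0.1098, 0.1098, 0.1989, 0.1989, 0.1989]  mean=0.8583  Neff=6.4213  idx=[2, 7, 7, 8, 9, 10, 10, 10, 11, 11, 11, 12, 12]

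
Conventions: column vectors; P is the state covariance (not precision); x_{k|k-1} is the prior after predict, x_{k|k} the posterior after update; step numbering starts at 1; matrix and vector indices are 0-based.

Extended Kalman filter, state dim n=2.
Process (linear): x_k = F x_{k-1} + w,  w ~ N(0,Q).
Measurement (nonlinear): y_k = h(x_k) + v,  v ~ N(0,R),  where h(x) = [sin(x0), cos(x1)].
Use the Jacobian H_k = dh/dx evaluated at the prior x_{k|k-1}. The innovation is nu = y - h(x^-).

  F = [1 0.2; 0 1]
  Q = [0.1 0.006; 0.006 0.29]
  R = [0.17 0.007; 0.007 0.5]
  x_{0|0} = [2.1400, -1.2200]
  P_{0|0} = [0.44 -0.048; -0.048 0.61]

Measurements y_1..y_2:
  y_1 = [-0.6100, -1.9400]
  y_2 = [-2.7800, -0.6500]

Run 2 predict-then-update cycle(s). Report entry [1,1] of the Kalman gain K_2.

step 1: x^-=[1.8960, -1.2200]  P^-=[0.5452 0.0800; 0.0800 0.9000]  H_jac=[-0.3195 0.0000; 0.0000 0.9391]  S=[0.2257 -0.0170; -0.0170 1.2937]  K=[-0.7683 0.0480; -0.0641 0.6525]  nu=[-1.5576, -2.2836]  x^+=[2.9832, -2.6101]  P^+=[0.4078 0.0198; 0.0198 0.3469]
step 2: x^-=[2.4612, -2.6101]  P^-=[0.5296 0.0952; 0.0952 0.6369]  H_jac=[-0.7773 0.0000; 0.0000 0.5068]  S=[0.4900 -0.0305; -0.0305 0.6636]  K=[-0.8380 0.0342; -0.1211 0.4809]  nu=[-3.4091, 0.2121]  x^+=[5.3253, -2.0953]  P^+=[0.1830 0.0222; 0.0222 0.4727]

K[1,1] = 0.4809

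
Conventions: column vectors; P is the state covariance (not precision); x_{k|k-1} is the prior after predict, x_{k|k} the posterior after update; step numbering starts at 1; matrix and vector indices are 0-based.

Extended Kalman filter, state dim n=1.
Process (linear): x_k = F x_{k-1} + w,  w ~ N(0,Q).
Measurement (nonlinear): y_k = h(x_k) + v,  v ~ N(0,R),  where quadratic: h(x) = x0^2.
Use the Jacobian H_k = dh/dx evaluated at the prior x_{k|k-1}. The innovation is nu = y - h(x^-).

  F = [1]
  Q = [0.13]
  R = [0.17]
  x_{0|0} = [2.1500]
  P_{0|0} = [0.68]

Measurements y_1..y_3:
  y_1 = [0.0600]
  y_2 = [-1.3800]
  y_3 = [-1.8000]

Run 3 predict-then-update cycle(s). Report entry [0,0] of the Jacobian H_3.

H_jac[0,0] = 0.3214

step 1: x^-=[2.1500]  P^-=[0.8100]  H_jac=[4.3000]  S=[15.1469]  K=[0.2299]  nu=[-4.5625]  x^+=[1.1009]  P^+=[0.0091]
step 2: x^-=[1.1009]  P^-=[0.1391]  H_jac=[2.2017]  S=[0.8443]  K=[0.3627]  nu=[-2.5919]  x^+=[0.1607]  P^+=[0.0280]
step 3: x^-=[0.1607]  P^-=[0.1580]  H_jac=[0.3214]  S=[0.1863]  K=[0.2725]  nu=[-1.8258]  x^+=[-0.3369]  P^+=[0.1442]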